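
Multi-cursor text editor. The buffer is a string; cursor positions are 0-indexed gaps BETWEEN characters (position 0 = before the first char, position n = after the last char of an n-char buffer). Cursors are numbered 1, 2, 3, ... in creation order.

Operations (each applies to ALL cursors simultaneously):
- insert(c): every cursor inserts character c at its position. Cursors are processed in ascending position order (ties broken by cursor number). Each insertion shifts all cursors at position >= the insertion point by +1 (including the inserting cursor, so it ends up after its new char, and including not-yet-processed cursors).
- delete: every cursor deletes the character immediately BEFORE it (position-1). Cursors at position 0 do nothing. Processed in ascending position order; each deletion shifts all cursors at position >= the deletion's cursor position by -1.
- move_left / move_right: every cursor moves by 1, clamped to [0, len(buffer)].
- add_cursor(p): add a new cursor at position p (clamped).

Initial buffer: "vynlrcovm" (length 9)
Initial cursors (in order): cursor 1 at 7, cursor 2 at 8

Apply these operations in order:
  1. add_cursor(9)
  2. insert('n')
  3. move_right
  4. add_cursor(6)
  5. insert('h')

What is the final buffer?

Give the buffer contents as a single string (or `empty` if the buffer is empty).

Answer: vynlrchonvhnmhnh

Derivation:
After op 1 (add_cursor(9)): buffer="vynlrcovm" (len 9), cursors c1@7 c2@8 c3@9, authorship .........
After op 2 (insert('n')): buffer="vynlrconvnmn" (len 12), cursors c1@8 c2@10 c3@12, authorship .......1.2.3
After op 3 (move_right): buffer="vynlrconvnmn" (len 12), cursors c1@9 c2@11 c3@12, authorship .......1.2.3
After op 4 (add_cursor(6)): buffer="vynlrconvnmn" (len 12), cursors c4@6 c1@9 c2@11 c3@12, authorship .......1.2.3
After op 5 (insert('h')): buffer="vynlrchonvhnmhnh" (len 16), cursors c4@7 c1@11 c2@14 c3@16, authorship ......4.1.12.233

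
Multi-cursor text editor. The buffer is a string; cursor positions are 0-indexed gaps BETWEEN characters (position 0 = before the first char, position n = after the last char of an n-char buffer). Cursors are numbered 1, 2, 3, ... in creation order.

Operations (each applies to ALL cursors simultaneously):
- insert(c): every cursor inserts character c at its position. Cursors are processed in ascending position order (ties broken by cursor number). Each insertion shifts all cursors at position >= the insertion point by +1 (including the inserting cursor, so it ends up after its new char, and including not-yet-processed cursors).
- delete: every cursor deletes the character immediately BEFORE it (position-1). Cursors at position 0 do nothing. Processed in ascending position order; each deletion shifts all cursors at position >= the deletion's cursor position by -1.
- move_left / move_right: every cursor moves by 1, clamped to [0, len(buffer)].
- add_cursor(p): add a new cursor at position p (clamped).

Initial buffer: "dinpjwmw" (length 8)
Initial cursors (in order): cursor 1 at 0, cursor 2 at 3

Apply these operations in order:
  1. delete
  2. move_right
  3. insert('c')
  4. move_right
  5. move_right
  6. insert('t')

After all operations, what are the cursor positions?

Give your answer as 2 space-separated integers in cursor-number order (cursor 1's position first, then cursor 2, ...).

Answer: 5 9

Derivation:
After op 1 (delete): buffer="dipjwmw" (len 7), cursors c1@0 c2@2, authorship .......
After op 2 (move_right): buffer="dipjwmw" (len 7), cursors c1@1 c2@3, authorship .......
After op 3 (insert('c')): buffer="dcipcjwmw" (len 9), cursors c1@2 c2@5, authorship .1..2....
After op 4 (move_right): buffer="dcipcjwmw" (len 9), cursors c1@3 c2@6, authorship .1..2....
After op 5 (move_right): buffer="dcipcjwmw" (len 9), cursors c1@4 c2@7, authorship .1..2....
After op 6 (insert('t')): buffer="dciptcjwtmw" (len 11), cursors c1@5 c2@9, authorship .1..12..2..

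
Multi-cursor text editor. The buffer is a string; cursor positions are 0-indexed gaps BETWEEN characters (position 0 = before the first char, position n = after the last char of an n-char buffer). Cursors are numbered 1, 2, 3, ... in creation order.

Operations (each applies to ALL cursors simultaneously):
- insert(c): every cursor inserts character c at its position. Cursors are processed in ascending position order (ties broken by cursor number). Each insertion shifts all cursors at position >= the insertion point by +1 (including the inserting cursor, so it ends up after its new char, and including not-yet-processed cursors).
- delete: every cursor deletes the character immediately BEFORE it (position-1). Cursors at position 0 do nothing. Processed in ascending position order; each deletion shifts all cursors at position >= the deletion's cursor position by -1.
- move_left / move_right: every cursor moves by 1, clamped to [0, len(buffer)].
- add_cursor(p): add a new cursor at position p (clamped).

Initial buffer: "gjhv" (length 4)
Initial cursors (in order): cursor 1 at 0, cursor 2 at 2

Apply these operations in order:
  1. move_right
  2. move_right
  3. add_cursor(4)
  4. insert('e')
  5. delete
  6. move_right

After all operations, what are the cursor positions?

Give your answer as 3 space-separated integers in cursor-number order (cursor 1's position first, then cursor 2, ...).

After op 1 (move_right): buffer="gjhv" (len 4), cursors c1@1 c2@3, authorship ....
After op 2 (move_right): buffer="gjhv" (len 4), cursors c1@2 c2@4, authorship ....
After op 3 (add_cursor(4)): buffer="gjhv" (len 4), cursors c1@2 c2@4 c3@4, authorship ....
After op 4 (insert('e')): buffer="gjehvee" (len 7), cursors c1@3 c2@7 c3@7, authorship ..1..23
After op 5 (delete): buffer="gjhv" (len 4), cursors c1@2 c2@4 c3@4, authorship ....
After op 6 (move_right): buffer="gjhv" (len 4), cursors c1@3 c2@4 c3@4, authorship ....

Answer: 3 4 4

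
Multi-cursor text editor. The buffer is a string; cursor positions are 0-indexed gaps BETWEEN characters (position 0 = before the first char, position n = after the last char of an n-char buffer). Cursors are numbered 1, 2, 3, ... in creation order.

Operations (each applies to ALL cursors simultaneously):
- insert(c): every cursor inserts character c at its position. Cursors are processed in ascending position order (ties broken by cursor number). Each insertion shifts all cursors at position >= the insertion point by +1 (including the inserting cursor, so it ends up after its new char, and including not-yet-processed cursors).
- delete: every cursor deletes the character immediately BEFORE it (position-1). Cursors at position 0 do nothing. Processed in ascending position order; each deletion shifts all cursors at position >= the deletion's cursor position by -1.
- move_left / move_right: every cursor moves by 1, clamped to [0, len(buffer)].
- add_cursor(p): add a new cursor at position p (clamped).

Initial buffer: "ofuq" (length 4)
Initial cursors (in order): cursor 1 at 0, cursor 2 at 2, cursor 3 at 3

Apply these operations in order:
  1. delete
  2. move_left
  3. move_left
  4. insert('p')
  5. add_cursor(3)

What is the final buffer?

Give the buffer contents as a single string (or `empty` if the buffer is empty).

After op 1 (delete): buffer="oq" (len 2), cursors c1@0 c2@1 c3@1, authorship ..
After op 2 (move_left): buffer="oq" (len 2), cursors c1@0 c2@0 c3@0, authorship ..
After op 3 (move_left): buffer="oq" (len 2), cursors c1@0 c2@0 c3@0, authorship ..
After op 4 (insert('p')): buffer="pppoq" (len 5), cursors c1@3 c2@3 c3@3, authorship 123..
After op 5 (add_cursor(3)): buffer="pppoq" (len 5), cursors c1@3 c2@3 c3@3 c4@3, authorship 123..

Answer: pppoq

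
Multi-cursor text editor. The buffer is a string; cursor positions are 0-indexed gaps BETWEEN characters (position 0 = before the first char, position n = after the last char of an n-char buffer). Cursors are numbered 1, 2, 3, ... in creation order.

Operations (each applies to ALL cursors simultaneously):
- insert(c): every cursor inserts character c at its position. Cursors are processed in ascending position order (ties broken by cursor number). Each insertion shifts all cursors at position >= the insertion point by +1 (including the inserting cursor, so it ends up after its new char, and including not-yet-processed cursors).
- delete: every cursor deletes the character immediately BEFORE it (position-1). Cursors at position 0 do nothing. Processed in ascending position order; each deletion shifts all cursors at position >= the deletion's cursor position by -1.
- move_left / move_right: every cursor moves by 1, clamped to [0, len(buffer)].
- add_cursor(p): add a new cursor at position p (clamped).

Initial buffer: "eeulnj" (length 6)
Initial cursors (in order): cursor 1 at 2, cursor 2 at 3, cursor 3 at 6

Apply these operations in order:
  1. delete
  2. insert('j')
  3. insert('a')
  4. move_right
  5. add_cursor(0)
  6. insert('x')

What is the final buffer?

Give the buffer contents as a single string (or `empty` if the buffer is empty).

Answer: xejjaalxxnjax

Derivation:
After op 1 (delete): buffer="eln" (len 3), cursors c1@1 c2@1 c3@3, authorship ...
After op 2 (insert('j')): buffer="ejjlnj" (len 6), cursors c1@3 c2@3 c3@6, authorship .12..3
After op 3 (insert('a')): buffer="ejjaalnja" (len 9), cursors c1@5 c2@5 c3@9, authorship .1212..33
After op 4 (move_right): buffer="ejjaalnja" (len 9), cursors c1@6 c2@6 c3@9, authorship .1212..33
After op 5 (add_cursor(0)): buffer="ejjaalnja" (len 9), cursors c4@0 c1@6 c2@6 c3@9, authorship .1212..33
After op 6 (insert('x')): buffer="xejjaalxxnjax" (len 13), cursors c4@1 c1@9 c2@9 c3@13, authorship 4.1212.12.333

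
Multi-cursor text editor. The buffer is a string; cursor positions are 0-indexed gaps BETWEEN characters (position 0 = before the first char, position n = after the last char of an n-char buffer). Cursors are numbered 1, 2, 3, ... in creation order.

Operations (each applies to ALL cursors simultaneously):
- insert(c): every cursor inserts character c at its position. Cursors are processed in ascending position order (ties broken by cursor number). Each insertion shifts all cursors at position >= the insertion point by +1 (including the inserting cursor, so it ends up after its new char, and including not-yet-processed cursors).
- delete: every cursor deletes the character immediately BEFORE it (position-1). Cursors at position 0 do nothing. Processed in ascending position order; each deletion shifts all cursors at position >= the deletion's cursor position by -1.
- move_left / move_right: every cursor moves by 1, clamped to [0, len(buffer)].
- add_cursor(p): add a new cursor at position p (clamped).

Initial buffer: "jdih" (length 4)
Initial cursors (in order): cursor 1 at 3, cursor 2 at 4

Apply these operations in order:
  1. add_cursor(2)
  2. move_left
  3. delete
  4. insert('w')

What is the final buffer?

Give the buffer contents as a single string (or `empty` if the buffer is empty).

Answer: wwwh

Derivation:
After op 1 (add_cursor(2)): buffer="jdih" (len 4), cursors c3@2 c1@3 c2@4, authorship ....
After op 2 (move_left): buffer="jdih" (len 4), cursors c3@1 c1@2 c2@3, authorship ....
After op 3 (delete): buffer="h" (len 1), cursors c1@0 c2@0 c3@0, authorship .
After op 4 (insert('w')): buffer="wwwh" (len 4), cursors c1@3 c2@3 c3@3, authorship 123.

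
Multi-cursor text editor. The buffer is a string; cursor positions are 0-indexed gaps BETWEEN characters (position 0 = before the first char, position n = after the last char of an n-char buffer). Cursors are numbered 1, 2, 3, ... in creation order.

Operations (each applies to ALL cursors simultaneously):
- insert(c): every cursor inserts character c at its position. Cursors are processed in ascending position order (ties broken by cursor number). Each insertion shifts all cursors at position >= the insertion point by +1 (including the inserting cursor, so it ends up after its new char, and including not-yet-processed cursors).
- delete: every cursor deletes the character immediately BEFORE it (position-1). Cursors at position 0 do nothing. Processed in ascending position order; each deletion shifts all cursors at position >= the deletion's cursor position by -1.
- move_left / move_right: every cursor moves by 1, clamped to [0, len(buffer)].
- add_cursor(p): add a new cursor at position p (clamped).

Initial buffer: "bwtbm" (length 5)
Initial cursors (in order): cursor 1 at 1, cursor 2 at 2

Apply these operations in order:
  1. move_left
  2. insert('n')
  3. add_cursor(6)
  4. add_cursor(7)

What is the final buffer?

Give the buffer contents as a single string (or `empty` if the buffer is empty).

After op 1 (move_left): buffer="bwtbm" (len 5), cursors c1@0 c2@1, authorship .....
After op 2 (insert('n')): buffer="nbnwtbm" (len 7), cursors c1@1 c2@3, authorship 1.2....
After op 3 (add_cursor(6)): buffer="nbnwtbm" (len 7), cursors c1@1 c2@3 c3@6, authorship 1.2....
After op 4 (add_cursor(7)): buffer="nbnwtbm" (len 7), cursors c1@1 c2@3 c3@6 c4@7, authorship 1.2....

Answer: nbnwtbm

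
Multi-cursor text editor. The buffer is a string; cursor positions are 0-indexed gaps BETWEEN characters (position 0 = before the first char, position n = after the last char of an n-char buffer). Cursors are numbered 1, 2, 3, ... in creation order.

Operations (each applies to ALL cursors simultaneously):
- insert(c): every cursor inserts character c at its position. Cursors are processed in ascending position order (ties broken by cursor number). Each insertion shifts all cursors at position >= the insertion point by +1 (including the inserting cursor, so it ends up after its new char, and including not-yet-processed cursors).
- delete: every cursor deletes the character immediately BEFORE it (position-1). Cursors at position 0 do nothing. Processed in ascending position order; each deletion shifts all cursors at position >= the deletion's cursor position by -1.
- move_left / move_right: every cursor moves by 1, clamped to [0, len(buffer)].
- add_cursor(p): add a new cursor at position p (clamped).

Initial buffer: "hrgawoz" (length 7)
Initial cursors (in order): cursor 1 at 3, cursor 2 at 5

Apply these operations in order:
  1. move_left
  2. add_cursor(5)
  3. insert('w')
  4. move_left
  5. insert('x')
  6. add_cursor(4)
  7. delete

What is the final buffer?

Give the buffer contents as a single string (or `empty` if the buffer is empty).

After op 1 (move_left): buffer="hrgawoz" (len 7), cursors c1@2 c2@4, authorship .......
After op 2 (add_cursor(5)): buffer="hrgawoz" (len 7), cursors c1@2 c2@4 c3@5, authorship .......
After op 3 (insert('w')): buffer="hrwgawwwoz" (len 10), cursors c1@3 c2@6 c3@8, authorship ..1..2.3..
After op 4 (move_left): buffer="hrwgawwwoz" (len 10), cursors c1@2 c2@5 c3@7, authorship ..1..2.3..
After op 5 (insert('x')): buffer="hrxwgaxwwxwoz" (len 13), cursors c1@3 c2@7 c3@10, authorship ..11..22.33..
After op 6 (add_cursor(4)): buffer="hrxwgaxwwxwoz" (len 13), cursors c1@3 c4@4 c2@7 c3@10, authorship ..11..22.33..
After op 7 (delete): buffer="hrgawwwoz" (len 9), cursors c1@2 c4@2 c2@4 c3@6, authorship ....2.3..

Answer: hrgawwwoz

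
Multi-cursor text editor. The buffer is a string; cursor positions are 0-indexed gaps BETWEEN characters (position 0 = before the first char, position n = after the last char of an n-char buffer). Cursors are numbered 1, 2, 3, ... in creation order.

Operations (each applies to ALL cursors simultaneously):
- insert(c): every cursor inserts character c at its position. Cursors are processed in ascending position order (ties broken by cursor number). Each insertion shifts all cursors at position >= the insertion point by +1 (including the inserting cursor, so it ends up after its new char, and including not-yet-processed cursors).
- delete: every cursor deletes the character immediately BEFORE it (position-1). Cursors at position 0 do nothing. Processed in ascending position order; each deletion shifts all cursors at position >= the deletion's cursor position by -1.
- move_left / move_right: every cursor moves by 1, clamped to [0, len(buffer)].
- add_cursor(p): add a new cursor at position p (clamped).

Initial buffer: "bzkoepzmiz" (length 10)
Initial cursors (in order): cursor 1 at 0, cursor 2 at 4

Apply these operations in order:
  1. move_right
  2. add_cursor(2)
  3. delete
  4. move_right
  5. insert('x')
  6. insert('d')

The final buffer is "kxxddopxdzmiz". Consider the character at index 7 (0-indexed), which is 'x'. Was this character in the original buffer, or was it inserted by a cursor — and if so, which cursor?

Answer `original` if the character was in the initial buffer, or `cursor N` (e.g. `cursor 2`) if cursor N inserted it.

After op 1 (move_right): buffer="bzkoepzmiz" (len 10), cursors c1@1 c2@5, authorship ..........
After op 2 (add_cursor(2)): buffer="bzkoepzmiz" (len 10), cursors c1@1 c3@2 c2@5, authorship ..........
After op 3 (delete): buffer="kopzmiz" (len 7), cursors c1@0 c3@0 c2@2, authorship .......
After op 4 (move_right): buffer="kopzmiz" (len 7), cursors c1@1 c3@1 c2@3, authorship .......
After op 5 (insert('x')): buffer="kxxopxzmiz" (len 10), cursors c1@3 c3@3 c2@6, authorship .13..2....
After op 6 (insert('d')): buffer="kxxddopxdzmiz" (len 13), cursors c1@5 c3@5 c2@9, authorship .1313..22....
Authorship (.=original, N=cursor N): . 1 3 1 3 . . 2 2 . . . .
Index 7: author = 2

Answer: cursor 2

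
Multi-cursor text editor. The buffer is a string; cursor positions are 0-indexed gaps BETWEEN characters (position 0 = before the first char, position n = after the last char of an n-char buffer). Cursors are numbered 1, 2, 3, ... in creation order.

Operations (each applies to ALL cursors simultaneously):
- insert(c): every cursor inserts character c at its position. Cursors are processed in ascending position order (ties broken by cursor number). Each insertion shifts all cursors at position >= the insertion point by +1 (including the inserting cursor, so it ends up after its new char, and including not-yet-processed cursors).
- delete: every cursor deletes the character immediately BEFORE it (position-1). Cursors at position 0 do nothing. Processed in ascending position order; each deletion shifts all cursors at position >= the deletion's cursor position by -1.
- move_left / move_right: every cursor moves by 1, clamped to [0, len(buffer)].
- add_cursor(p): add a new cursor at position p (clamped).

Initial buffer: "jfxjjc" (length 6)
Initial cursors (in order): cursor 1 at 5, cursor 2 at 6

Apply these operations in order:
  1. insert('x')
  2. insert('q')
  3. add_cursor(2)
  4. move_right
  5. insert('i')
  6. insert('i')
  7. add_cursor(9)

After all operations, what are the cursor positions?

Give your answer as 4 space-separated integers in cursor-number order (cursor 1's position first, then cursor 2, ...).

Answer: 12 16 5 9

Derivation:
After op 1 (insert('x')): buffer="jfxjjxcx" (len 8), cursors c1@6 c2@8, authorship .....1.2
After op 2 (insert('q')): buffer="jfxjjxqcxq" (len 10), cursors c1@7 c2@10, authorship .....11.22
After op 3 (add_cursor(2)): buffer="jfxjjxqcxq" (len 10), cursors c3@2 c1@7 c2@10, authorship .....11.22
After op 4 (move_right): buffer="jfxjjxqcxq" (len 10), cursors c3@3 c1@8 c2@10, authorship .....11.22
After op 5 (insert('i')): buffer="jfxijjxqcixqi" (len 13), cursors c3@4 c1@10 c2@13, authorship ...3..11.1222
After op 6 (insert('i')): buffer="jfxiijjxqciixqii" (len 16), cursors c3@5 c1@12 c2@16, authorship ...33..11.112222
After op 7 (add_cursor(9)): buffer="jfxiijjxqciixqii" (len 16), cursors c3@5 c4@9 c1@12 c2@16, authorship ...33..11.112222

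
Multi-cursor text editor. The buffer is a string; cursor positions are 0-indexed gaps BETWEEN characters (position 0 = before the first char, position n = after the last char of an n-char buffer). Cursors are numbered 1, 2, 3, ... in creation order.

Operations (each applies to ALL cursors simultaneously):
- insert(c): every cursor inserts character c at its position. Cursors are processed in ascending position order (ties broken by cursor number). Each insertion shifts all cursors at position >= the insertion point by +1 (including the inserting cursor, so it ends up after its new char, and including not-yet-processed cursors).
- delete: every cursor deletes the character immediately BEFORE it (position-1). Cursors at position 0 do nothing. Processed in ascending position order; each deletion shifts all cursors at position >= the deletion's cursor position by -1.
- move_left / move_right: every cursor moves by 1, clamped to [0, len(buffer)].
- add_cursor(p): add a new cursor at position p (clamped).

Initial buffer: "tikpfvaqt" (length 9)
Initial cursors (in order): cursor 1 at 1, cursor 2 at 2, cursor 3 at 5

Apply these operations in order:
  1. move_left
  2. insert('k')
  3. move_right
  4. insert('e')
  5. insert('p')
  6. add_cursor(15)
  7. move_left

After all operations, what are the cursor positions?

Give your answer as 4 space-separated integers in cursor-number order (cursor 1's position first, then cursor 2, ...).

After op 1 (move_left): buffer="tikpfvaqt" (len 9), cursors c1@0 c2@1 c3@4, authorship .........
After op 2 (insert('k')): buffer="ktkikpkfvaqt" (len 12), cursors c1@1 c2@3 c3@7, authorship 1.2...3.....
After op 3 (move_right): buffer="ktkikpkfvaqt" (len 12), cursors c1@2 c2@4 c3@8, authorship 1.2...3.....
After op 4 (insert('e')): buffer="ktekiekpkfevaqt" (len 15), cursors c1@3 c2@6 c3@11, authorship 1.12.2..3.3....
After op 5 (insert('p')): buffer="ktepkiepkpkfepvaqt" (len 18), cursors c1@4 c2@8 c3@14, authorship 1.112.22..3.33....
After op 6 (add_cursor(15)): buffer="ktepkiepkpkfepvaqt" (len 18), cursors c1@4 c2@8 c3@14 c4@15, authorship 1.112.22..3.33....
After op 7 (move_left): buffer="ktepkiepkpkfepvaqt" (len 18), cursors c1@3 c2@7 c3@13 c4@14, authorship 1.112.22..3.33....

Answer: 3 7 13 14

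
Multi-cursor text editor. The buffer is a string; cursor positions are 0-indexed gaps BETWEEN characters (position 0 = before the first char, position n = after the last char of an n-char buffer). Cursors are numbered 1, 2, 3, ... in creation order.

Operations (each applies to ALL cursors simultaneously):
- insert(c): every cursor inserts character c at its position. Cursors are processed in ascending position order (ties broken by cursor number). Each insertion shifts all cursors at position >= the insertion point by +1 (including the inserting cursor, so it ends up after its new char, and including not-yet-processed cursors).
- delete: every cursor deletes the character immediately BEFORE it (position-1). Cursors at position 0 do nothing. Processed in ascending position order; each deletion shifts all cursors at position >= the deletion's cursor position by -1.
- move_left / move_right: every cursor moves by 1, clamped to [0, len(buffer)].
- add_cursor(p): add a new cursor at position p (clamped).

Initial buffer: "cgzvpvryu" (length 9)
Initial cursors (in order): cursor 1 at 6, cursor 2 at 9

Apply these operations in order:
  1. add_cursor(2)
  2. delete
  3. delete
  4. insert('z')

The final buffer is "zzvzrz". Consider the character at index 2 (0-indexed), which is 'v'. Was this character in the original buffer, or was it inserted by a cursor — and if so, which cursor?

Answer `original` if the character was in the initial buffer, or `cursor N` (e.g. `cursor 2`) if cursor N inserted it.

Answer: original

Derivation:
After op 1 (add_cursor(2)): buffer="cgzvpvryu" (len 9), cursors c3@2 c1@6 c2@9, authorship .........
After op 2 (delete): buffer="czvpry" (len 6), cursors c3@1 c1@4 c2@6, authorship ......
After op 3 (delete): buffer="zvr" (len 3), cursors c3@0 c1@2 c2@3, authorship ...
After op 4 (insert('z')): buffer="zzvzrz" (len 6), cursors c3@1 c1@4 c2@6, authorship 3..1.2
Authorship (.=original, N=cursor N): 3 . . 1 . 2
Index 2: author = original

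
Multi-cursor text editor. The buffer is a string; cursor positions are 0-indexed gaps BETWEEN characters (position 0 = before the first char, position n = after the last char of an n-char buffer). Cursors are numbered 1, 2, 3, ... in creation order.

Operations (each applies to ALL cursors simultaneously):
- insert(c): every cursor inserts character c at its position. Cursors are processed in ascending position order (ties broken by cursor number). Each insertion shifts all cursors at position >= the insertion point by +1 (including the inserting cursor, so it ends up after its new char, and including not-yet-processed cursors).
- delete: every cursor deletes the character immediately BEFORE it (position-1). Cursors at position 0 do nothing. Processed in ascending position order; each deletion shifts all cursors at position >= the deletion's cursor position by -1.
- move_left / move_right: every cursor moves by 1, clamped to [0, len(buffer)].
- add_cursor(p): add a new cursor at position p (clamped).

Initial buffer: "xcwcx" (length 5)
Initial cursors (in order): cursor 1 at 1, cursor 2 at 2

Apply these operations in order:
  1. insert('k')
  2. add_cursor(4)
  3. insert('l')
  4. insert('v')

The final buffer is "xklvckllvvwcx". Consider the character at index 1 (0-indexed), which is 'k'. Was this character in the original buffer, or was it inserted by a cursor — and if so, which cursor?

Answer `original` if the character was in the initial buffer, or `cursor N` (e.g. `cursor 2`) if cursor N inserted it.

After op 1 (insert('k')): buffer="xkckwcx" (len 7), cursors c1@2 c2@4, authorship .1.2...
After op 2 (add_cursor(4)): buffer="xkckwcx" (len 7), cursors c1@2 c2@4 c3@4, authorship .1.2...
After op 3 (insert('l')): buffer="xklckllwcx" (len 10), cursors c1@3 c2@7 c3@7, authorship .11.223...
After op 4 (insert('v')): buffer="xklvckllvvwcx" (len 13), cursors c1@4 c2@10 c3@10, authorship .111.22323...
Authorship (.=original, N=cursor N): . 1 1 1 . 2 2 3 2 3 . . .
Index 1: author = 1

Answer: cursor 1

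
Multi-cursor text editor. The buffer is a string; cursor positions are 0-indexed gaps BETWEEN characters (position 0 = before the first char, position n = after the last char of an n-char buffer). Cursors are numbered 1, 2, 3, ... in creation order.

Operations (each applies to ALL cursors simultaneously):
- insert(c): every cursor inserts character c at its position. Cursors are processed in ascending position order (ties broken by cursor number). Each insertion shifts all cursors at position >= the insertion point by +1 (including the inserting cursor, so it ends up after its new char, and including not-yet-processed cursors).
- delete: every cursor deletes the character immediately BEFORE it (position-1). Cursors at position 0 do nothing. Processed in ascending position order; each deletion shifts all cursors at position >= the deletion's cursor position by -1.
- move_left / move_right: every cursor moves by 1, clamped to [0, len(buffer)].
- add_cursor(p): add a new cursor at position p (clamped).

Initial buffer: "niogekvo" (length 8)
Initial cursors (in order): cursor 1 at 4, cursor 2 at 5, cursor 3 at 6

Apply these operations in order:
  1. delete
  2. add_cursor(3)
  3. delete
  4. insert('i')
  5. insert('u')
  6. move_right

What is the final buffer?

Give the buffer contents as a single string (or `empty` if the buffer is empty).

Answer: iiiiuuuuvo

Derivation:
After op 1 (delete): buffer="niovo" (len 5), cursors c1@3 c2@3 c3@3, authorship .....
After op 2 (add_cursor(3)): buffer="niovo" (len 5), cursors c1@3 c2@3 c3@3 c4@3, authorship .....
After op 3 (delete): buffer="vo" (len 2), cursors c1@0 c2@0 c3@0 c4@0, authorship ..
After op 4 (insert('i')): buffer="iiiivo" (len 6), cursors c1@4 c2@4 c3@4 c4@4, authorship 1234..
After op 5 (insert('u')): buffer="iiiiuuuuvo" (len 10), cursors c1@8 c2@8 c3@8 c4@8, authorship 12341234..
After op 6 (move_right): buffer="iiiiuuuuvo" (len 10), cursors c1@9 c2@9 c3@9 c4@9, authorship 12341234..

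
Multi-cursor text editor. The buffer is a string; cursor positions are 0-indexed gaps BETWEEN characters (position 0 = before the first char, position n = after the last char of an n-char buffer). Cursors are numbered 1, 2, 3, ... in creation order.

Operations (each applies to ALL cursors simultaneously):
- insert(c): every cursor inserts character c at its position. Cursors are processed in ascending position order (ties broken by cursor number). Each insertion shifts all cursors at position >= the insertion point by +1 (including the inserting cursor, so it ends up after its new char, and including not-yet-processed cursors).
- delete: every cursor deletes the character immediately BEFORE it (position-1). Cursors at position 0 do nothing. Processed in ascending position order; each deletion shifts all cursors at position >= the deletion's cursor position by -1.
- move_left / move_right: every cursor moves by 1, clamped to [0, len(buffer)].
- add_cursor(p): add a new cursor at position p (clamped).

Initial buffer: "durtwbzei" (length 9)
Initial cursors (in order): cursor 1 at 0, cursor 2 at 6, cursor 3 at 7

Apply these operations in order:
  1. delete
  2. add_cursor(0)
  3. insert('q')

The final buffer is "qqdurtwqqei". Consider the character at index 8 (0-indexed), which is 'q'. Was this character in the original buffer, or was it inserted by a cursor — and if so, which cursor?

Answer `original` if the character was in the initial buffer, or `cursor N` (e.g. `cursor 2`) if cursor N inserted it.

Answer: cursor 3

Derivation:
After op 1 (delete): buffer="durtwei" (len 7), cursors c1@0 c2@5 c3@5, authorship .......
After op 2 (add_cursor(0)): buffer="durtwei" (len 7), cursors c1@0 c4@0 c2@5 c3@5, authorship .......
After op 3 (insert('q')): buffer="qqdurtwqqei" (len 11), cursors c1@2 c4@2 c2@9 c3@9, authorship 14.....23..
Authorship (.=original, N=cursor N): 1 4 . . . . . 2 3 . .
Index 8: author = 3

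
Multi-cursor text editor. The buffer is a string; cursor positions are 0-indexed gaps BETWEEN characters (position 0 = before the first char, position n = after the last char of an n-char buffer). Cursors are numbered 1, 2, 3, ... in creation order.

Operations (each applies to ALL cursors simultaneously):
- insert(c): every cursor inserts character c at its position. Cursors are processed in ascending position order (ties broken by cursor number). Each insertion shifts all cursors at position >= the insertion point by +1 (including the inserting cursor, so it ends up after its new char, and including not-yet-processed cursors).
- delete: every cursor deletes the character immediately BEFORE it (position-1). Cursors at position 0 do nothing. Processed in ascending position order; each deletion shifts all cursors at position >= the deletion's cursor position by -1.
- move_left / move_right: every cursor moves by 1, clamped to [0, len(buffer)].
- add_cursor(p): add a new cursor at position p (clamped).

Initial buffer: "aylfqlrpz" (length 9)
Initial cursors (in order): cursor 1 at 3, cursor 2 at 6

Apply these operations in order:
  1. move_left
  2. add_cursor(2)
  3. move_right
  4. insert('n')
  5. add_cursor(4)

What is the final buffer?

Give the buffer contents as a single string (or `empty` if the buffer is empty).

After op 1 (move_left): buffer="aylfqlrpz" (len 9), cursors c1@2 c2@5, authorship .........
After op 2 (add_cursor(2)): buffer="aylfqlrpz" (len 9), cursors c1@2 c3@2 c2@5, authorship .........
After op 3 (move_right): buffer="aylfqlrpz" (len 9), cursors c1@3 c3@3 c2@6, authorship .........
After op 4 (insert('n')): buffer="aylnnfqlnrpz" (len 12), cursors c1@5 c3@5 c2@9, authorship ...13...2...
After op 5 (add_cursor(4)): buffer="aylnnfqlnrpz" (len 12), cursors c4@4 c1@5 c3@5 c2@9, authorship ...13...2...

Answer: aylnnfqlnrpz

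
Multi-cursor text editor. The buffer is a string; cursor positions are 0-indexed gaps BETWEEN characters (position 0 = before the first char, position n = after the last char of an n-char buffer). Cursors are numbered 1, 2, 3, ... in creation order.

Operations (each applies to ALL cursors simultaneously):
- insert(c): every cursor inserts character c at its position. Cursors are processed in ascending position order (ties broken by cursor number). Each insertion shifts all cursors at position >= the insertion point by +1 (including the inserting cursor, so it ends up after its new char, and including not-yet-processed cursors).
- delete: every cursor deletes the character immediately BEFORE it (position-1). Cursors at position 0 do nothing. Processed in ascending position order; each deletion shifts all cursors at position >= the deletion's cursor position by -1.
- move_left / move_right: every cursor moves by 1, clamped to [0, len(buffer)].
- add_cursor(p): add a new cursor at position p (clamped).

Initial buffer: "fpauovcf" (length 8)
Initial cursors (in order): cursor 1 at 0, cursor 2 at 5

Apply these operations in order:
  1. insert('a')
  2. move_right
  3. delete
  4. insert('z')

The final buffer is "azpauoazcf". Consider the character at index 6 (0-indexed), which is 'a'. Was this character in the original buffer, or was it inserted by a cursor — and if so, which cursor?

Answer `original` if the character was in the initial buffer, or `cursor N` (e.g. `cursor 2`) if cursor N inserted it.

Answer: cursor 2

Derivation:
After op 1 (insert('a')): buffer="afpauoavcf" (len 10), cursors c1@1 c2@7, authorship 1.....2...
After op 2 (move_right): buffer="afpauoavcf" (len 10), cursors c1@2 c2@8, authorship 1.....2...
After op 3 (delete): buffer="apauoacf" (len 8), cursors c1@1 c2@6, authorship 1....2..
After op 4 (insert('z')): buffer="azpauoazcf" (len 10), cursors c1@2 c2@8, authorship 11....22..
Authorship (.=original, N=cursor N): 1 1 . . . . 2 2 . .
Index 6: author = 2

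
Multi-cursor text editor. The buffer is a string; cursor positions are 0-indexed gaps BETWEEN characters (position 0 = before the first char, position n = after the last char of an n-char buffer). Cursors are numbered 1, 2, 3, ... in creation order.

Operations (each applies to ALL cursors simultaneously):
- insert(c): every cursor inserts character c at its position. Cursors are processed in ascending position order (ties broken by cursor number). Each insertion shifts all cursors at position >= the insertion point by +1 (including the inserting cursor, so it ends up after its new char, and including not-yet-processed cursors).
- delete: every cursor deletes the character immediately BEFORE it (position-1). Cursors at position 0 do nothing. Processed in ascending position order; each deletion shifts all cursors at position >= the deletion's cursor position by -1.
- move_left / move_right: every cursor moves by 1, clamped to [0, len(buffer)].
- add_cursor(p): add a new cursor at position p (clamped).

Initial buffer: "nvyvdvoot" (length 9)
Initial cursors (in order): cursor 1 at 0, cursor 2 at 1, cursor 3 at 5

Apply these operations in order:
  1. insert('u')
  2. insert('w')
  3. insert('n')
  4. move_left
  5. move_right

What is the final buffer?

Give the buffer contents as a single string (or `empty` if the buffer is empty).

After op 1 (insert('u')): buffer="unuvyvduvoot" (len 12), cursors c1@1 c2@3 c3@8, authorship 1.2....3....
After op 2 (insert('w')): buffer="uwnuwvyvduwvoot" (len 15), cursors c1@2 c2@5 c3@11, authorship 11.22....33....
After op 3 (insert('n')): buffer="uwnnuwnvyvduwnvoot" (len 18), cursors c1@3 c2@7 c3@14, authorship 111.222....333....
After op 4 (move_left): buffer="uwnnuwnvyvduwnvoot" (len 18), cursors c1@2 c2@6 c3@13, authorship 111.222....333....
After op 5 (move_right): buffer="uwnnuwnvyvduwnvoot" (len 18), cursors c1@3 c2@7 c3@14, authorship 111.222....333....

Answer: uwnnuwnvyvduwnvoot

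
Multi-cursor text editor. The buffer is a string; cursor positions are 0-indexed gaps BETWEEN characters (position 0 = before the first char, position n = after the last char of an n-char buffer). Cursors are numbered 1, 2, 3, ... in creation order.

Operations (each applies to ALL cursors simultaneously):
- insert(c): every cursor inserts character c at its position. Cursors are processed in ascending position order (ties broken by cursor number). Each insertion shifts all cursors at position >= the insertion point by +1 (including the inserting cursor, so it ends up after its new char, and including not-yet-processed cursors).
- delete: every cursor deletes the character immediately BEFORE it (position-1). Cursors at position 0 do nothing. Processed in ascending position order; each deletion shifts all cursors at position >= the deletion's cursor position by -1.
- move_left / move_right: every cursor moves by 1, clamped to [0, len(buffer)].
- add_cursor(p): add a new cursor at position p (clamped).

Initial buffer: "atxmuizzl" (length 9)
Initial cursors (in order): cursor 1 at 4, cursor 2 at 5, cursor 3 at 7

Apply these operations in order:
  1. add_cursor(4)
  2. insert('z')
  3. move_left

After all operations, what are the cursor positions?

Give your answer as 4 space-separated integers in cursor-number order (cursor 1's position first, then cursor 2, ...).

After op 1 (add_cursor(4)): buffer="atxmuizzl" (len 9), cursors c1@4 c4@4 c2@5 c3@7, authorship .........
After op 2 (insert('z')): buffer="atxmzzuzizzzl" (len 13), cursors c1@6 c4@6 c2@8 c3@11, authorship ....14.2..3..
After op 3 (move_left): buffer="atxmzzuzizzzl" (len 13), cursors c1@5 c4@5 c2@7 c3@10, authorship ....14.2..3..

Answer: 5 7 10 5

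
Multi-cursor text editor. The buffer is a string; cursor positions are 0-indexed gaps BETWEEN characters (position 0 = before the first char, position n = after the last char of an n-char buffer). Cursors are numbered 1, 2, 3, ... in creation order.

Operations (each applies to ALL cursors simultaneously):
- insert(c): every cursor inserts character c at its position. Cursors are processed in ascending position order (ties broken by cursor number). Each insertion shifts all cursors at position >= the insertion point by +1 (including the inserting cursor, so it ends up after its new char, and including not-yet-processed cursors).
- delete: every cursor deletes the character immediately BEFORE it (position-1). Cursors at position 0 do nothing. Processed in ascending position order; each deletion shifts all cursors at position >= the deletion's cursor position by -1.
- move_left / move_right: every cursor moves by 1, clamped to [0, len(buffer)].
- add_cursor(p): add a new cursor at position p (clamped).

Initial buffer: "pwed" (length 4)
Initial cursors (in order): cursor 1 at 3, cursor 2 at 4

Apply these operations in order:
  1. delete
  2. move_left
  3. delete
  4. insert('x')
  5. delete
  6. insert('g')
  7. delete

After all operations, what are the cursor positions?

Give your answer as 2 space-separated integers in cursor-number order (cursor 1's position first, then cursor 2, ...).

After op 1 (delete): buffer="pw" (len 2), cursors c1@2 c2@2, authorship ..
After op 2 (move_left): buffer="pw" (len 2), cursors c1@1 c2@1, authorship ..
After op 3 (delete): buffer="w" (len 1), cursors c1@0 c2@0, authorship .
After op 4 (insert('x')): buffer="xxw" (len 3), cursors c1@2 c2@2, authorship 12.
After op 5 (delete): buffer="w" (len 1), cursors c1@0 c2@0, authorship .
After op 6 (insert('g')): buffer="ggw" (len 3), cursors c1@2 c2@2, authorship 12.
After op 7 (delete): buffer="w" (len 1), cursors c1@0 c2@0, authorship .

Answer: 0 0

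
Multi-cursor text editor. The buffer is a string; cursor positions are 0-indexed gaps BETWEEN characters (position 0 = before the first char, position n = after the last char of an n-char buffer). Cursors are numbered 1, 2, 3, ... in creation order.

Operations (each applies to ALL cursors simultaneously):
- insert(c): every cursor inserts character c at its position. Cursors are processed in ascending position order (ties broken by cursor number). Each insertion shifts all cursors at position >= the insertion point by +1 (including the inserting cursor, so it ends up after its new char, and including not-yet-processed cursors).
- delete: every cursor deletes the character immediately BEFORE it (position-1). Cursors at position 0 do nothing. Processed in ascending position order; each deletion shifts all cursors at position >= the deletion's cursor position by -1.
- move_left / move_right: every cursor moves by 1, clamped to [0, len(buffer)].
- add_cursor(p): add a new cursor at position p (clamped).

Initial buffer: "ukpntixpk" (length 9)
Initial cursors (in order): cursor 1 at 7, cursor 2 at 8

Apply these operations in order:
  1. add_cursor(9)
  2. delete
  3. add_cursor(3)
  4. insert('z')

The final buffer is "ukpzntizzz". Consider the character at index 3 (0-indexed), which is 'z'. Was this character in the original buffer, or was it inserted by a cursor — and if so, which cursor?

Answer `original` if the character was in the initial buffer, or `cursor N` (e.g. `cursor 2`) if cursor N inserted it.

After op 1 (add_cursor(9)): buffer="ukpntixpk" (len 9), cursors c1@7 c2@8 c3@9, authorship .........
After op 2 (delete): buffer="ukpnti" (len 6), cursors c1@6 c2@6 c3@6, authorship ......
After op 3 (add_cursor(3)): buffer="ukpnti" (len 6), cursors c4@3 c1@6 c2@6 c3@6, authorship ......
After op 4 (insert('z')): buffer="ukpzntizzz" (len 10), cursors c4@4 c1@10 c2@10 c3@10, authorship ...4...123
Authorship (.=original, N=cursor N): . . . 4 . . . 1 2 3
Index 3: author = 4

Answer: cursor 4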